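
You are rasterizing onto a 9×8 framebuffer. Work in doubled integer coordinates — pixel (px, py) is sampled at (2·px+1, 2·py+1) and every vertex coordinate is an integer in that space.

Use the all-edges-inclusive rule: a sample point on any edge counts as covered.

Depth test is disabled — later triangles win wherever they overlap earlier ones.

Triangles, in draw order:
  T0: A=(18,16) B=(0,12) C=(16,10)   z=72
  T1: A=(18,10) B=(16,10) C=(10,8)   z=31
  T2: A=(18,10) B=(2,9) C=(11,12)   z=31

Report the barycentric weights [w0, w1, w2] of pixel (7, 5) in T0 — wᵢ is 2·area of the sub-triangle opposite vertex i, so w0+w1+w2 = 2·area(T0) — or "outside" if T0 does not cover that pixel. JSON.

T0:
  2·area = 100
  edge (18, 16)→(0, 12): d=(-18,-4) inclusive
  edge (0, 12)→(16, 10): d=(16,-2) inclusive
  edge (16, 10)→(18, 16): d=(2,6) inclusive
    (6,0)@(13, 1): e=[250,-150,0] → ·  [on edge]
    (7,3)@(15, 7): e=[150,-50,0] → ·  [on edge]
    (4,5)@(9, 11): e=[54,2,44] → █
    (5,5)@(11, 11): e=[62,6,32] → █
    (6,5)@(13, 11): e=[70,10,20] → █
    (7,5)@(15, 11): e=[78,14,8] → █
    (8,5)@(17, 11): e=[86,18,-4] → ·
    (2,6)@(5, 13): e=[2,26,72] → █
    (3,6)@(7, 13): e=[10,30,60] → █
    (8,6)@(17, 13): e=[50,50,0] → █  [on edge]
    (2,7)@(5, 15): e=[-34,58,76] → ·
    (3,7)@(7, 15): e=[-26,62,64] → ·
  covered (13 px):
    · · · · · · · · ·
    · · · · · · · · ·
    · · · · · · · · ·
    · · · · · · · · ·
    · · · · · · · · ·
    · · · · █ █ █ █ ·
    · · █ █ █ █ █ █ █
    · · · · · · · █ █
T1:
  2·area = 4
  edge (18, 10)→(16, 10): d=(-2,0) inclusive
  edge (16, 10)→(10, 8): d=(-6,-2) inclusive
  edge (10, 8)→(18, 10): d=(8,2) inclusive
    (0,2)@(1, 5): e=[10,0,-6] → ·  [on edge]
    (3,3)@(7, 7): e=[6,0,-2] → ·  [on edge]
    (6,4)@(13, 9): e=[2,0,2] → █  [on edge]
    (7,4)@(15, 9): e=[2,4,-2] → ·
    (6,5)@(13, 11): e=[-2,-12,18] → ·
  covered (1 px):
    · · · · · · · · ·
    · · · · · · · · ·
    · · · · · · · · ·
    · · · · · · · · ·
    · · · · · · █ · ·
    · · · · · · · · ·
    · · · · · · · · ·
    · · · · · · · · ·
T2:
  2·area = 39  (B↔C swapped to make it positive)
  edge (18, 10)→(11, 12): d=(-7,2) inclusive
  edge (11, 12)→(2, 9): d=(-9,-3) inclusive
  edge (2, 9)→(18, 10): d=(16,1) inclusive
    (4,5)@(9, 11): e=[11,3,25] → █
    (5,5)@(11, 11): e=[7,9,23] → █
    (6,5)@(13, 11): e=[3,15,21] → █
    (7,5)@(15, 11): e=[-1,21,19] → ·
    (4,6)@(9, 13): e=[-3,-15,57] → ·
    (5,6)@(11, 13): e=[-7,-9,55] → ·
    (6,6)@(13, 13): e=[-11,-3,53] → ·
  covered (3 px):
    · · · · · · · · ·
    · · · · · · · · ·
    · · · · · · · · ·
    · · · · · · · · ·
    · · · · · · · · ·
    · · · · █ █ █ · ·
    · · · · · · · · ·
    · · · · · · · · ·

Final: [14,8,78]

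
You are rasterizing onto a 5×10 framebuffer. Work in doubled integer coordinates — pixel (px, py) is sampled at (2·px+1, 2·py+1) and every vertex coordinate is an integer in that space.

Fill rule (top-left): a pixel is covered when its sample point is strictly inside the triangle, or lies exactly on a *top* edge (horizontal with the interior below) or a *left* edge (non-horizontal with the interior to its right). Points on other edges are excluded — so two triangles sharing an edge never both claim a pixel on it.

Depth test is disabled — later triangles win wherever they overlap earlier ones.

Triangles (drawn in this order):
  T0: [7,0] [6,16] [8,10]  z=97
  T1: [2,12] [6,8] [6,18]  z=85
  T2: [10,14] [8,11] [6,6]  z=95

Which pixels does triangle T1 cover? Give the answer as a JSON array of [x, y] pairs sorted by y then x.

T0:
  2·area = 26  (B↔C swapped to make it positive)
  edge (7, 0)→(8, 10): d=(1,10) right/bottom  bias=-1
  edge (8, 10)→(6, 16): d=(-2,6) right/bottom  bias=-1
  edge (6, 16)→(7, 0): d=(1,-16) top-left  bias=+0
    (3,0)@(7, 1): e=[1,24,1] → █
    (4,0)@(9, 1): e=[-19,12,33] → ·
    (3,1)@(7, 3): e=[3,20,3] → █
    (4,1)@(9, 3): e=[-17,8,35] → ·
    (3,2)@(7, 5): e=[5,16,5] → █
    (4,2)@(9, 5): e=[-15,4,37] → ·
    (3,3)@(7, 7): e=[7,12,7] → █
    (4,3)@(9, 7): e=[-13,0,39] → ·  [on edge]
    (3,4)@(7, 9): e=[9,8,9] → █
    (4,4)@(9, 9): e=[-11,-4,41] → ·
    (3,5)@(7, 11): e=[11,4,11] → █
    (4,5)@(9, 11): e=[-9,-8,43] → ·
    (3,6)@(7, 13): e=[13,0,13] → ·  [on edge]
    (2,9)@(5, 19): e=[39,0,-13] → ·  [on edge]
  covered (6 px):
    · · · █ ·
    · · · █ ·
    · · · █ ·
    · · · █ ·
    · · · █ ·
    · · · █ ·
    · · · · ·
    · · · · ·
    · · · · ·
    · · · · ·
T1:
  2·area = 40
  edge (2, 12)→(6, 8): d=(4,-4) top-left  bias=+0
  edge (6, 8)→(6, 18): d=(0,10) right/bottom  bias=-1
  edge (6, 18)→(2, 12): d=(-4,-6) top-left  bias=+0
    (4,2)@(9, 5): e=[0,-30,70] → ·  [on edge]
    (3,3)@(7, 7): e=[0,-10,50] → ·  [on edge]
    (2,4)@(5, 9): e=[0,10,30] → █  [on edge]
    (3,4)@(7, 9): e=[8,-10,42] → ·
    (1,5)@(3, 11): e=[0,30,10] → █  [on edge]
    (3,5)@(7, 11): e=[16,-10,34] → ·
    (0,6)@(1, 13): e=[0,50,-10] → ·  [on edge]
    (1,6)@(3, 13): e=[8,30,2] → █
    (3,6)@(7, 13): e=[24,-10,26] → ·
    (1,7)@(3, 15): e=[16,30,-6] → ·
    (2,7)@(5, 15): e=[24,10,6] → █
    (3,7)@(7, 15): e=[32,-10,18] → ·
  covered (6 px):
    · · · · ·
    · · · · ·
    · · · · ·
    · · · · ·
    · · █ · ·
    · █ █ · ·
    · █ █ · ·
    · · █ · ·
    · · · · ·
    · · · · ·
T2:
  2·area = 4
  edge (10, 14)→(8, 11): d=(-2,-3) top-left  bias=+0
  edge (8, 11)→(6, 6): d=(-2,-5) top-left  bias=+0
  edge (6, 6)→(10, 14): d=(4,8) right/bottom  bias=-1
  covered (0 px):
    · · · · ·
    · · · · ·
    · · · · ·
    · · · · ·
    · · · · ·
    · · · · ·
    · · · · ·
    · · · · ·
    · · · · ·
    · · · · ·

Final: [[2,4],[1,5],[2,5],[1,6],[2,6],[2,7]]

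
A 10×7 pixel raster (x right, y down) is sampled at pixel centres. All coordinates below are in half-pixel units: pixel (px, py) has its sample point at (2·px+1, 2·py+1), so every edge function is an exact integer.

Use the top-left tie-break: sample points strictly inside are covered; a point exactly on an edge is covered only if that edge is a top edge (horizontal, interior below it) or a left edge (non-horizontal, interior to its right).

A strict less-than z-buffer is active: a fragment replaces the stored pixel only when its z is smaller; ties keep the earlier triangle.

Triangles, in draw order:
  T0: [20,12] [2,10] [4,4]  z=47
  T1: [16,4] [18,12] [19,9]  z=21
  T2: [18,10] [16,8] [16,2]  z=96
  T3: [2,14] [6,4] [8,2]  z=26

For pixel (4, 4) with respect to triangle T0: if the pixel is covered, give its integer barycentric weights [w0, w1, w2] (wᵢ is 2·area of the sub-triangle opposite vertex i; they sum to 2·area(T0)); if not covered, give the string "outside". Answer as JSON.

T0:
  2·area = 112
  edge (20, 12)→(2, 10): d=(-18,-2) top-left  bias=+0
  edge (2, 10)→(4, 4): d=(2,-6) top-left  bias=+0
  edge (4, 4)→(20, 12): d=(16,8) right/bottom  bias=-1
    (2,0)@(5, 1): e=[168,0,-56] → .  [on edge]
    (2,2)@(5, 5): e=[96,8,8] → X
    (3,2)@(7, 5): e=[100,20,-8] → .
    (1,3)@(3, 7): e=[56,0,56] → X  [on edge]
    (3,3)@(7, 7): e=[64,24,24] → X
    (4,3)@(9, 7): e=[68,36,8] → X
    (5,3)@(11, 7): e=[72,48,-8] → .
    (1,4)@(3, 9): e=[20,4,88] → X
    (5,4)@(11, 9): e=[36,52,24] → X
    (6,4)@(13, 9): e=[40,64,8] → X
    (7,4)@(15, 9): e=[44,76,-8] → .
    (1,5)@(3, 11): e=[-16,8,120] → .
    (5,5)@(11, 11): e=[0,56,56] → X  [on edge]
    (0,6)@(1, 13): e=[-56,0,168] → .  [on edge]
  covered (15 px):
    . . . . . . . . . .
    . . . . . . . . . .
    . . X . . . . . . .
    . X X X X . . . . .
    . X X X X X X . . .
    . . . . . X X X X .
    . . . . . . . . . .
T1:
  2·area = 14  (B↔C swapped to make it positive)
  edge (16, 4)→(19, 9): d=(3,5) right/bottom  bias=-1
  edge (19, 9)→(18, 12): d=(-1,3) right/bottom  bias=-1
  edge (18, 12)→(16, 4): d=(-2,-8) top-left  bias=+0
    (8,3)@(17, 7): e=[4,8,2] → X
    (9,3)@(19, 7): e=[-6,2,18] → .
    (8,4)@(17, 9): e=[10,6,-2] → .
    (9,4)@(19, 9): e=[0,0,14] → .  [on edge]
  covered (1 px):
    . . . . . . . . . .
    . . . . . . . . . .
    . . . . . . . . . .
    . . . . . . . . X .
    . . . . . . . . . .
    . . . . . . . . . .
    . . . . . . . . . .
T2:
  2·area = 12
  edge (18, 10)→(16, 8): d=(-2,-2) top-left  bias=+0
  edge (16, 8)→(16, 2): d=(0,-6) top-left  bias=+0
  edge (16, 2)→(18, 10): d=(2,8) right/bottom  bias=-1
    (4,0)@(9, 1): e=[0,-42,54] → .  [on edge]
    (5,1)@(11, 3): e=[0,-30,42] → .  [on edge]
    (6,2)@(13, 5): e=[0,-18,30] → .  [on edge]
    (7,3)@(15, 7): e=[0,-6,18] → .  [on edge]
    (8,3)@(17, 7): e=[4,6,2] → X
    (9,3)@(19, 7): e=[8,18,-14] → .
    (8,4)@(17, 9): e=[0,6,6] → X  [on edge]
    (9,4)@(19, 9): e=[4,18,-10] → .
    (8,5)@(17, 11): e=[-4,6,10] → .
    (9,5)@(19, 11): e=[0,18,-6] → .  [on edge]
  covered (2 px):
    . . . . . . . . . .
    . . . . . . . . . .
    . . . . . . . . . .
    . . . . . . . . X .
    . . . . . . . . X .
    . . . . . . . . . .
    . . . . . . . . . .
T3:
  2·area = 12
  edge (2, 14)→(6, 4): d=(4,-10) top-left  bias=+0
  edge (6, 4)→(8, 2): d=(2,-2) top-left  bias=+0
  edge (8, 2)→(2, 14): d=(-6,12) right/bottom  bias=-1
    (4,0)@(9, 1): e=[18,0,-6] → .  [on edge]
    (3,1)@(7, 3): e=[6,0,6] → X  [on edge]
    (4,1)@(9, 3): e=[26,4,-18] → .
    (2,2)@(5, 5): e=[-6,0,18] → .  [on edge]
    (3,2)@(7, 5): e=[14,4,-6] → .
    (1,3)@(3, 7): e=[-18,0,30] → .  [on edge]
    (2,3)@(5, 7): e=[2,4,6] → X
    (3,3)@(7, 7): e=[22,8,-18] → .
    (0,4)@(1, 9): e=[-30,0,42] → .  [on edge]
    (2,4)@(5, 9): e=[10,8,-6] → .
  covered (2 px):
    . . . . . . . . . .
    . . . X . . . . . .
    . . . . . . . . . .
    . . X . . . . . . .
    . . . . . . . . . .
    . . . . . . . . . .
    . . . . . . . . . .

Answer: [40,40,32]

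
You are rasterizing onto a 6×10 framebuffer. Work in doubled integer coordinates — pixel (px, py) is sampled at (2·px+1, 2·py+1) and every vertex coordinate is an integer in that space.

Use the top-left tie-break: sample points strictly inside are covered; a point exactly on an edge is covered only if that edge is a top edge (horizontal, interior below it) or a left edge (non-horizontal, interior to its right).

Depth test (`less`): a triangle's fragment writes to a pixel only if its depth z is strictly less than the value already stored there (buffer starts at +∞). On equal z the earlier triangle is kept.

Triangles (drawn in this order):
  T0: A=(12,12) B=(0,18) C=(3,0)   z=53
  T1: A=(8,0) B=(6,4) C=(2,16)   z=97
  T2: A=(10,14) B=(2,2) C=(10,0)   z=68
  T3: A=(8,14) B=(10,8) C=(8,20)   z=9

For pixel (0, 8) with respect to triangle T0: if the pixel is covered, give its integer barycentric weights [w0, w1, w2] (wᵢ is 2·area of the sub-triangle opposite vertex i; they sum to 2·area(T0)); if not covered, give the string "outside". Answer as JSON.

T0:
  2·area = 198
  edge (12, 12)→(0, 18): d=(-12,6) right/bottom  bias=-1
  edge (0, 18)→(3, 0): d=(3,-18) top-left  bias=+0
  edge (3, 0)→(12, 12): d=(9,12) right/bottom  bias=-1
    (1,0)@(3, 1): e=[186,3,9] → █
    (2,0)@(5, 1): e=[174,39,-15] → ·
    (1,1)@(3, 3): e=[162,9,27] → █
    (2,1)@(5, 3): e=[150,45,3] → █
    (3,1)@(7, 3): e=[138,81,-21] → ·
    (1,2)@(3, 5): e=[138,15,45] → █
    (3,2)@(7, 5): e=[114,87,-3] → ·
    (1,3)@(3, 7): e=[114,21,63] → █
    (3,3)@(7, 7): e=[90,93,15] → █
    (4,3)@(9, 7): e=[78,129,-9] → ·
    (1,4)@(3, 9): e=[90,27,81] → █
    (4,4)@(9, 9): e=[54,135,9] → █
  covered (26 px):
    · █ · · · ·
    · █ █ · · ·
    · █ █ · · ·
    · █ █ █ · ·
    · █ █ █ █ ·
    · █ █ █ █ █
    █ █ █ █ █ ·
    █ █ █ · · ·
    █ · · · · ·
    · · · · · ·
T1:
  2·area = 8  (B↔C swapped to make it positive)
  edge (8, 0)→(2, 16): d=(-6,16) right/bottom  bias=-1
  edge (2, 16)→(6, 4): d=(4,-12) top-left  bias=+0
  edge (6, 4)→(8, 0): d=(2,-4) top-left  bias=+0
    (3,0)@(7, 1): e=[10,0,-2] → ·  [on edge]
    (2,3)@(5, 7): e=[6,0,2] → █  [on edge]
    (3,3)@(7, 7): e=[-26,24,10] → ·
    (2,4)@(5, 9): e=[-6,8,6] → ·
    (1,6)@(3, 13): e=[2,0,6] → █  [on edge]
    (2,6)@(5, 13): e=[-30,24,14] → ·
    (1,7)@(3, 15): e=[-10,8,10] → ·
    (0,9)@(1, 19): e=[-2,0,10] → ·  [on edge]
  covered (2 px):
    · · · · · ·
    · · · · · ·
    · · · · · ·
    · · █ · · ·
    · · · · · ·
    · · · · · ·
    · █ · · · ·
    · · · · · ·
    · · · · · ·
    · · · · · ·
T2:
  2·area = 112
  edge (10, 14)→(2, 2): d=(-8,-12) top-left  bias=+0
  edge (2, 2)→(10, 0): d=(8,-2) top-left  bias=+0
  edge (10, 0)→(10, 14): d=(0,14) right/bottom  bias=-1
    (3,0)@(7, 1): e=[68,2,42] → █
    (4,0)@(9, 1): e=[92,6,14] → █
    (5,0)@(11, 1): e=[116,10,-14] → ·
    (1,1)@(3, 3): e=[4,10,98] → █
    (2,1)@(5, 3): e=[28,14,70] → █
    (5,1)@(11, 3): e=[100,26,-14] → ·
    (1,2)@(3, 5): e=[-12,26,98] → ·
    (2,2)@(5, 5): e=[12,30,70] → █
    (5,2)@(11, 5): e=[84,42,-14] → ·
    (2,3)@(5, 7): e=[-4,46,70] → ·
    (3,3)@(7, 7): e=[20,50,42] → █
    (5,3)@(11, 7): e=[68,58,-14] → ·
  covered (14 px):
    · · · █ █ ·
    · █ █ █ █ ·
    · · █ █ █ ·
    · · · █ █ ·
    · · · █ █ ·
    · · · · █ ·
    · · · · · ·
    · · · · · ·
    · · · · · ·
    · · · · · ·
T3:
  2·area = 12
  edge (8, 14)→(10, 8): d=(2,-6) top-left  bias=+0
  edge (10, 8)→(8, 20): d=(-2,12) right/bottom  bias=-1
  edge (8, 20)→(8, 14): d=(0,-6) top-left  bias=+0
    (5,2)@(11, 5): e=[0,-6,18] → ·  [on edge]
    (4,5)@(9, 11): e=[0,6,6] → █  [on edge]
    (5,5)@(11, 11): e=[12,-18,18] → ·
    (4,6)@(9, 13): e=[4,2,6] → █
    (5,6)@(11, 13): e=[16,-22,18] → ·
    (4,7)@(9, 15): e=[8,-2,6] → ·
    (3,8)@(7, 17): e=[0,18,-6] → ·  [on edge]
  covered (2 px):
    · · · · · ·
    · · · · · ·
    · · · · · ·
    · · · · · ·
    · · · · · ·
    · · · · █ ·
    · · · · █ ·
    · · · · · ·
    · · · · · ·
    · · · · · ·

Final: [15,177,6]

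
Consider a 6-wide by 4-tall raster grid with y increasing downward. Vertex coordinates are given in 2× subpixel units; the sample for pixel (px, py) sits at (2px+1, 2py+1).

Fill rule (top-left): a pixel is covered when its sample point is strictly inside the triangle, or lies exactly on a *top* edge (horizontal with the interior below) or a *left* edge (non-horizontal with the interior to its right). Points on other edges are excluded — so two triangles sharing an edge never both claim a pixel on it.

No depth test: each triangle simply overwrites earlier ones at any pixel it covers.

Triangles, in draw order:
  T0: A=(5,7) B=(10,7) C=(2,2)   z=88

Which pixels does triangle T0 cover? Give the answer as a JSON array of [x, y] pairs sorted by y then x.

T0:
  2·area = 25  (B↔C swapped to make it positive)
  edge (5, 7)→(2, 2): d=(-3,-5) top-left  bias=+0
  edge (2, 2)→(10, 7): d=(8,5) right/bottom  bias=-1
  edge (10, 7)→(5, 7): d=(-5,0) right/bottom  bias=-1
    (1,1)@(3, 3): e=[2,3,20] → X
    (2,1)@(5, 3): e=[12,-7,20] → .
    (1,2)@(3, 5): e=[-4,19,10] → .
    (2,2)@(5, 5): e=[6,9,10] → X
    (3,2)@(7, 5): e=[16,-1,10] → .
    (0,3)@(1, 7): e=[-20,45,0] → .  [on edge]
    (1,3)@(3, 7): e=[-10,35,0] → .  [on edge]
    (2,3)@(5, 7): e=[0,25,0] → .  [on edge]
    (3,3)@(7, 7): e=[10,15,0] → .  [on edge]
    (4,3)@(9, 7): e=[20,5,0] → .  [on edge]
    (5,3)@(11, 7): e=[30,-5,0] → .  [on edge]
  covered (2 px):
    . . . . . .
    . X . . . .
    . . X . . .
    . . . . . .

Final: [[1,1],[2,2]]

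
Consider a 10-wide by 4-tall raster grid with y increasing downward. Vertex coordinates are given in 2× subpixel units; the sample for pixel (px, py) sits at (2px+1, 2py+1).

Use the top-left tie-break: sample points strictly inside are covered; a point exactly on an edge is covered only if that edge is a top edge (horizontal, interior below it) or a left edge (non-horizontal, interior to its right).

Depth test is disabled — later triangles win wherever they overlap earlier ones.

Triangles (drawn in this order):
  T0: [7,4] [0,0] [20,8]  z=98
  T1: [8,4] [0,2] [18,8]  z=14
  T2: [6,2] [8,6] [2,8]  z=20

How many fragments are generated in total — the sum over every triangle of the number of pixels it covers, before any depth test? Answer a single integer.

T0:
  2·area = 24
  edge (7, 4)→(0, 0): d=(-7,-4) top-left  bias=+0
  edge (0, 0)→(20, 8): d=(20,8) right/bottom  bias=-1
  edge (20, 8)→(7, 4): d=(-13,-4) top-left  bias=+0
    (3,1)@(7, 3): e=[7,4,13] → █
    (4,1)@(9, 3): e=[15,-12,21] → ·
    (3,2)@(7, 5): e=[-7,44,-13] → ·
    (5,2)@(11, 5): e=[9,12,3] → █
    (6,2)@(13, 5): e=[17,-4,11] → ·
    (5,3)@(11, 7): e=[-5,52,-23] → ·
    (8,3)@(17, 7): e=[19,4,1] → █
    (9,3)@(19, 7): e=[27,-12,9] → ·
  covered (3 px):
    · · · · · · · · · ·
    · · · █ · · · · · ·
    · · · · · █ · · · ·
    · · · · · · · · █ ·
T1:
  2·area = 12  (B↔C swapped to make it positive)
  edge (8, 4)→(18, 8): d=(10,4) right/bottom  bias=-1
  edge (18, 8)→(0, 2): d=(-18,-6) top-left  bias=+0
  edge (0, 2)→(8, 4): d=(8,2) right/bottom  bias=-1
    (1,1)@(3, 3): e=[10,0,2] → █  [on edge]
    (2,1)@(5, 3): e=[2,12,-2] → ·
    (1,2)@(3, 5): e=[30,-36,18] → ·
    (4,2)@(9, 5): e=[6,0,6] → █  [on edge]
    (5,2)@(11, 5): e=[-2,12,2] → ·
    (4,3)@(9, 7): e=[26,-36,22] → ·
    (7,3)@(15, 7): e=[2,0,10] → █  [on edge]
    (8,3)@(17, 7): e=[-6,12,6] → ·
  covered (3 px):
    · · · · · · · · · ·
    · █ · · · · · · · ·
    · · · · █ · · · · ·
    · · · · · · · █ · ·
T2:
  2·area = 28
  edge (6, 2)→(8, 6): d=(2,4) right/bottom  bias=-1
  edge (8, 6)→(2, 8): d=(-6,2) right/bottom  bias=-1
  edge (2, 8)→(6, 2): d=(4,-6) top-left  bias=+0
    (8,1)@(17, 3): e=[-42,0,70] → ·  [on edge]
    (2,2)@(5, 5): e=[10,12,6] → █
    (3,2)@(7, 5): e=[2,8,18] → █
    (4,2)@(9, 5): e=[-6,4,30] → ·
    (5,2)@(11, 5): e=[-14,0,42] → ·  [on edge]
    (1,3)@(3, 7): e=[22,4,2] → █
    (2,3)@(5, 7): e=[14,0,14] → ·  [on edge]
    (3,3)@(7, 7): e=[6,-4,26] → ·
  covered (3 px):
    · · · · · · · · · ·
    · · · · · · · · · ·
    · · █ █ · · · · · ·
    · █ · · · · · · · ·

Answer: 9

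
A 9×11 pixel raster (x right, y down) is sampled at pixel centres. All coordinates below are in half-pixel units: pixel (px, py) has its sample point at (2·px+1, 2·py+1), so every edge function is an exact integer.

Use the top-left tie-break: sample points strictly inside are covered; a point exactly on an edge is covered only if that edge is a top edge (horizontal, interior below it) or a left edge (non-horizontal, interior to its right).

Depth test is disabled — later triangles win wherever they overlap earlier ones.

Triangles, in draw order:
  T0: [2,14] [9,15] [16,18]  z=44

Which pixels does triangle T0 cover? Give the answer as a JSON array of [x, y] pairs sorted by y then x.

T0:
  2·area = 14
  edge (2, 14)→(9, 15): d=(7,1) right/bottom  bias=-1
  edge (9, 15)→(16, 18): d=(7,3) right/bottom  bias=-1
  edge (16, 18)→(2, 14): d=(-14,-4) top-left  bias=+0
    (3,7)@(7, 15): e=[2,6,6] → #
    (4,7)@(9, 15): e=[0,0,14] → ·  [on edge]
    (3,8)@(7, 17): e=[16,20,-22] → ·
    (6,8)@(13, 17): e=[10,2,2] → #
    (7,8)@(15, 17): e=[8,-4,10] → ·
    (6,9)@(13, 19): e=[24,16,-26] → ·
  covered (2 px):
    · · · · · · · · ·
    · · · · · · · · ·
    · · · · · · · · ·
    · · · · · · · · ·
    · · · · · · · · ·
    · · · · · · · · ·
    · · · · · · · · ·
    · · · # · · · · ·
    · · · · · · # · ·
    · · · · · · · · ·
    · · · · · · · · ·

Result: [[3,7],[6,8]]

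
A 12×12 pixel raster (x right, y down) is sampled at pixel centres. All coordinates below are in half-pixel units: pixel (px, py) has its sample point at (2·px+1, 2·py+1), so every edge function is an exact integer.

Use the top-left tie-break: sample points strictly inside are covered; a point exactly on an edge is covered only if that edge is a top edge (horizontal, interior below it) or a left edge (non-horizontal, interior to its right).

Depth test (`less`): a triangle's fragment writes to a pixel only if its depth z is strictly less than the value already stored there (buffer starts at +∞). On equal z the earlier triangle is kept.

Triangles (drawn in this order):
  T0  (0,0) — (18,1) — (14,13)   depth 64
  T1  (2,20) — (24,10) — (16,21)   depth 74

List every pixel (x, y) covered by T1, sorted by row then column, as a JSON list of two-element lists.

T0:
  2·area = 220
  edge (0, 0)→(18, 1): d=(18,1) right/bottom  bias=-1
  edge (18, 1)→(14, 13): d=(-4,12) right/bottom  bias=-1
  edge (14, 13)→(0, 0): d=(-14,-13) top-left  bias=+0
    (1,0)@(3, 1): e=[15,180,25] → X
    (2,0)@(5, 1): e=[13,156,51] → X
    (3,0)@(7, 1): e=[11,132,77] → X
    (4,0)@(9, 1): e=[9,108,103] → X
    (5,0)@(11, 1): e=[7,84,129] → X
    (6,0)@(13, 1): e=[5,60,155] → X
    (7,0)@(15, 1): e=[3,36,181] → X
    (8,0)@(17, 1): e=[1,12,207] → X
    (9,0)@(19, 1): e=[-1,-12,233] → .
    (1,1)@(3, 3): e=[51,172,-3] → .
    (2,1)@(5, 3): e=[49,148,23] → X
    (9,1)@(19, 3): e=[35,-20,205] → .
  covered (28 px):
    . X X X X X X X X . . .
    . . X X X X X X X . . .
    . . . X X X X X . . . .
    . . . . X X X X . . . .
    . . . . . X X X . . . .
    . . . . . . X . . . . .
    . . . . . . . . . . . .
    . . . . . . . . . . . .
    . . . . . . . . . . . .
    . . . . . . . . . . . .
    . . . . . . . . . . . .
    . . . . . . . . . . . .
T1:
  2·area = 162
  edge (2, 20)→(24, 10): d=(22,-10) top-left  bias=+0
  edge (24, 10)→(16, 21): d=(-8,11) right/bottom  bias=-1
  edge (16, 21)→(2, 20): d=(-14,-1) top-left  bias=+0
    (11,5)@(23, 11): e=[12,3,147] → X
    (9,6)@(19, 13): e=[16,31,115] → X
    (10,6)@(21, 13): e=[36,9,117] → X
    (11,6)@(23, 13): e=[56,-13,119] → .
    (6,7)@(13, 15): e=[0,81,81] → X  [on edge]
    (7,7)@(15, 15): e=[20,59,83] → X
    (8,7)@(17, 15): e=[40,37,85] → X
    (10,7)@(21, 15): e=[80,-7,89] → .
    (4,8)@(9, 17): e=[4,109,49] → X
    (5,8)@(11, 17): e=[24,87,51] → X
    (9,8)@(19, 17): e=[104,-1,59] → .
    (2,9)@(5, 19): e=[8,137,17] → X
  covered (19 px):
    . . . . . . . . . . . .
    . . . . . . . . . . . .
    . . . . . . . . . . . .
    . . . . . . . . . . . .
    . . . . . . . . . . . .
    . . . . . . . . . . . X
    . . . . . . . . . X X .
    . . . . . . X X X X . .
    . . . . X X X X X . . .
    . . X X X X X X X . . .
    . . . . . . . . . . . .
    . . . . . . . . . . . .

Final: [[11,5],[9,6],[10,6],[6,7],[7,7],[8,7],[9,7],[4,8],[5,8],[6,8],[7,8],[8,8],[2,9],[3,9],[4,9],[5,9],[6,9],[7,9],[8,9]]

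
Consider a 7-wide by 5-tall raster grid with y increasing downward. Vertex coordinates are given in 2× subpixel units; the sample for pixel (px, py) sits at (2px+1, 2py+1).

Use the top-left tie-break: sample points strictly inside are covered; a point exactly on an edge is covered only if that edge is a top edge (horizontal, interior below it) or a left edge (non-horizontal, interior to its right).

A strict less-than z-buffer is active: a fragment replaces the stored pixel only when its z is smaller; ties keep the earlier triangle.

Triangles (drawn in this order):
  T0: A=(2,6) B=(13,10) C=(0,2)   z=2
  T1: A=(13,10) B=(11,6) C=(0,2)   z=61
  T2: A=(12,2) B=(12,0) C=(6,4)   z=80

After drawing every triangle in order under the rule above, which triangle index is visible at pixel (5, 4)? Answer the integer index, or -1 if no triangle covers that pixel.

T0:
  2·area = 36  (B↔C swapped to make it positive)
  edge (2, 6)→(0, 2): d=(-2,-4) top-left  bias=+0
  edge (0, 2)→(13, 10): d=(13,8) right/bottom  bias=-1
  edge (13, 10)→(2, 6): d=(-11,-4) top-left  bias=+0
    (0,1)@(1, 3): e=[2,5,29] → █
    (1,1)@(3, 3): e=[10,-11,37] → ·
    (0,2)@(1, 5): e=[-2,31,7] → ·
    (1,2)@(3, 5): e=[6,15,15] → █
    (2,2)@(5, 5): e=[14,-1,23] → ·
    (1,3)@(3, 7): e=[2,41,-7] → ·
    (2,3)@(5, 7): e=[10,25,1] → █
    (3,3)@(7, 7): e=[18,9,9] → █
    (4,3)@(9, 7): e=[26,-7,17] → ·
    (2,4)@(5, 9): e=[6,51,-21] → ·
    (3,4)@(7, 9): e=[14,35,-13] → ·
    (5,4)@(11, 9): e=[30,3,3] → █
  covered (5 px):
    · · · · · · ·
    █ · · · · · ·
    · █ · · · · ·
    · · █ █ · · ·
    · · · · · █ ·
T1:
  2·area = 36  (B↔C swapped to make it positive)
  edge (13, 10)→(0, 2): d=(-13,-8) top-left  bias=+0
  edge (0, 2)→(11, 6): d=(11,4) right/bottom  bias=-1
  edge (11, 6)→(13, 10): d=(2,4) right/bottom  bias=-1
    (2,2)@(5, 5): e=[1,13,22] → █
    (3,2)@(7, 5): e=[17,5,14] → █
    (4,2)@(9, 5): e=[33,-3,6] → ·
    (2,3)@(5, 7): e=[-25,35,26] → ·
    (3,3)@(7, 7): e=[-9,27,18] → ·
    (4,3)@(9, 7): e=[7,19,10] → █
    (5,3)@(11, 7): e=[23,11,2] → █
    (6,3)@(13, 7): e=[39,3,-6] → ·
    (4,4)@(9, 9): e=[-19,41,14] → ·
    (5,4)@(11, 9): e=[-3,33,6] → ·
  covered (4 px):
    · · · · · · ·
    · · · · · · ·
    · · █ █ · · ·
    · · · · █ █ ·
    · · · · · · ·
T2:
  2·area = 12  (B↔C swapped to make it positive)
  edge (12, 2)→(6, 4): d=(-6,2) right/bottom  bias=-1
  edge (6, 4)→(12, 0): d=(6,-4) top-left  bias=+0
  edge (12, 0)→(12, 2): d=(0,2) right/bottom  bias=-1
    (5,0)@(11, 1): e=[8,2,2] → █
    (6,0)@(13, 1): e=[4,10,-2] → ·
    (4,1)@(9, 3): e=[0,6,6] → ·  [on edge]
    (5,1)@(11, 3): e=[-4,14,2] → ·
    (1,2)@(3, 5): e=[0,-6,18] → ·  [on edge]
  covered (1 px):
    · · · · · █ ·
    · · · · · · ·
    · · · · · · ·
    · · · · · · ·
    · · · · · · ·

Z-buffer (winner per pixel, '.' = empty):
  . . . . . 2 .
  0 . . . . . .
  . 0 1 1 . . .
  . . 0 0 1 1 .
  . . . . . 0 .

Answer: 0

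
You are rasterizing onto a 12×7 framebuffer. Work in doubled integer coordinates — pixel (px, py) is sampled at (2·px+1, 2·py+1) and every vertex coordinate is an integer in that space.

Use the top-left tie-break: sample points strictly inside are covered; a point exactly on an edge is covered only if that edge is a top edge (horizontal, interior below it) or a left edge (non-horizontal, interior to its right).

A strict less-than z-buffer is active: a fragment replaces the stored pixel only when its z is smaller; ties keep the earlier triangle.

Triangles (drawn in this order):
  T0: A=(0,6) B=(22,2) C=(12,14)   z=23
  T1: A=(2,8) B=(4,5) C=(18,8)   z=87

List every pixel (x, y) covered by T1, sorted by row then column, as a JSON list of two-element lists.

T0:
  2·area = 224
  edge (0, 6)→(22, 2): d=(22,-4) top-left  bias=+0
  edge (22, 2)→(12, 14): d=(-10,12) right/bottom  bias=-1
  edge (12, 14)→(0, 6): d=(-12,-8) top-left  bias=+0
    (8,1)@(17, 3): e=[2,50,172] → █
    (9,1)@(19, 3): e=[10,26,188] → █
    (10,1)@(21, 3): e=[18,2,204] → █
    (11,1)@(23, 3): e=[26,-22,220] → ·
    (3,2)@(7, 5): e=[6,150,68] → █
    (4,2)@(9, 5): e=[14,126,84] → █
    (5,2)@(11, 5): e=[22,102,100] → █
    (6,2)@(13, 5): e=[30,78,116] → █
    (7,2)@(15, 5): e=[38,54,132] → █
    (10,2)@(21, 5): e=[62,-18,180] → ·
    (1,3)@(3, 7): e=[34,178,12] → █
    (2,3)@(5, 7): e=[42,154,28] → █
  covered (28 px):
    · · · · · · · · · · · ·
    · · · · · · · · █ █ █ ·
    · · · █ █ █ █ █ █ █ · ·
    · █ █ █ █ █ █ █ █ · · ·
    · · █ █ █ █ █ █ · · · ·
    · · · · █ █ █ · · · · ·
    · · · · · █ · · · · · ·
T1:
  2·area = 48
  edge (2, 8)→(4, 5): d=(2,-3) top-left  bias=+0
  edge (4, 5)→(18, 8): d=(14,3) right/bottom  bias=-1
  edge (18, 8)→(2, 8): d=(-16,0) right/bottom  bias=-1
    (1,3)@(3, 7): e=[1,31,16] → █
    (2,3)@(5, 7): e=[7,25,16] → █
    (3,3)@(7, 7): e=[13,19,16] → █
    (4,3)@(9, 7): e=[19,13,16] → █
    (5,3)@(11, 7): e=[25,7,16] → █
    (6,3)@(13, 7): e=[31,1,16] → █
    (7,3)@(15, 7): e=[37,-5,16] → ·
    (1,4)@(3, 9): e=[5,59,-16] → ·
    (2,4)@(5, 9): e=[11,53,-16] → ·
    (3,4)@(7, 9): e=[17,47,-16] → ·
    (4,4)@(9, 9): e=[23,41,-16] → ·
    (5,4)@(11, 9): e=[29,35,-16] → ·
  covered (6 px):
    · · · · · · · · · · · ·
    · · · · · · · · · · · ·
    · · · · · · · · · · · ·
    · █ █ █ █ █ █ · · · · ·
    · · · · · · · · · · · ·
    · · · · · · · · · · · ·
    · · · · · · · · · · · ·

Answer: [[1,3],[2,3],[3,3],[4,3],[5,3],[6,3]]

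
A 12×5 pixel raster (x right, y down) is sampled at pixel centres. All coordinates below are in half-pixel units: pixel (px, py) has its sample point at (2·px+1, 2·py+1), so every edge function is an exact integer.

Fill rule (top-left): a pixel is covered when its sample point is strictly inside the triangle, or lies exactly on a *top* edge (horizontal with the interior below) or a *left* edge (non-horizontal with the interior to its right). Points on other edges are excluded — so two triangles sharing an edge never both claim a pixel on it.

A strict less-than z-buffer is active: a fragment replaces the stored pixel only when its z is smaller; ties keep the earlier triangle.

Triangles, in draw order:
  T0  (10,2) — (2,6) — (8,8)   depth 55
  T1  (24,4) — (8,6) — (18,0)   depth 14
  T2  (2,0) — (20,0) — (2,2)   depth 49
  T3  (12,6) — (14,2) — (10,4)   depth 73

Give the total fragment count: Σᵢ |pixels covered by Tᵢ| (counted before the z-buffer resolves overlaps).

T0:
  2·area = 40  (B↔C swapped to make it positive)
  edge (10, 2)→(8, 8): d=(-2,6) right/bottom  bias=-1
  edge (8, 8)→(2, 6): d=(-6,-2) top-left  bias=+0
  edge (2, 6)→(10, 2): d=(8,-4) top-left  bias=+0
    (4,1)@(9, 3): e=[4,32,4] → █
    (5,1)@(11, 3): e=[-8,36,12] → ·
    (2,2)@(5, 5): e=[24,12,4] → █
    (3,2)@(7, 5): e=[12,16,12] → █
    (4,2)@(9, 5): e=[0,20,20] → ·  [on edge]
    (2,3)@(5, 7): e=[20,0,20] → █  [on edge]
    (4,3)@(9, 7): e=[-4,8,36] → ·
    (2,4)@(5, 9): e=[16,-12,36] → ·
    (3,4)@(7, 9): e=[4,-8,44] → ·
    (5,4)@(11, 9): e=[-20,0,60] → ·  [on edge]
  covered (5 px):
    · · · · · · · · · · · ·
    · · · · █ · · · · · · ·
    · · █ █ · · · · · · · ·
    · · █ █ · · · · · · · ·
    · · · · · · · · · · · ·
T1:
  2·area = 76
  edge (24, 4)→(8, 6): d=(-16,2) right/bottom  bias=-1
  edge (8, 6)→(18, 0): d=(10,-6) top-left  bias=+0
  edge (18, 0)→(24, 4): d=(6,4) right/bottom  bias=-1
    (8,0)@(17, 1): e=[62,4,10] → █
    (9,0)@(19, 1): e=[58,16,2] → █
    (10,0)@(21, 1): e=[54,28,-6] → ·
    (6,1)@(13, 3): e=[38,0,38] → █  [on edge]
    (7,1)@(15, 3): e=[34,12,30] → █
    (10,1)@(21, 3): e=[22,48,6] → █
    (11,1)@(23, 3): e=[18,60,-2] → ·
    (5,2)@(11, 5): e=[10,8,58] → █
    (8,2)@(17, 5): e=[-2,44,34] → ·
    (9,2)@(19, 5): e=[-6,56,26] → ·
    (10,2)@(21, 5): e=[-10,68,18] → ·
    (5,3)@(11, 7): e=[-22,28,70] → ·
    (1,4)@(3, 9): e=[-38,0,114] → ·  [on edge]
  covered (10 px):
    · · · · · · · · █ █ · ·
    · · · · · · █ █ █ █ █ ·
    · · · · · █ █ █ · · · ·
    · · · · · · · · · · · ·
    · · · · · · · · · · · ·
T2:
  2·area = 36
  edge (2, 0)→(20, 0): d=(18,0) top-left  bias=+0
  edge (20, 0)→(2, 2): d=(-18,2) right/bottom  bias=-1
  edge (2, 2)→(2, 0): d=(0,-2) top-left  bias=+0
    (1,0)@(3, 1): e=[18,16,2] → █
    (2,0)@(5, 1): e=[18,12,6] → █
    (3,0)@(7, 1): e=[18,8,10] → █
    (4,0)@(9, 1): e=[18,4,14] → █
    (5,0)@(11, 1): e=[18,0,18] → ·  [on edge]
    (1,1)@(3, 3): e=[54,-20,2] → ·
    (2,1)@(5, 3): e=[54,-24,6] → ·
    (3,1)@(7, 3): e=[54,-28,10] → ·
    (4,1)@(9, 3): e=[54,-32,14] → ·
  covered (4 px):
    · █ █ █ █ · · · · · · ·
    · · · · · · · · · · · ·
    · · · · · · · · · · · ·
    · · · · · · · · · · · ·
    · · · · · · · · · · · ·
T3:
  2·area = 12  (B↔C swapped to make it positive)
  edge (12, 6)→(10, 4): d=(-2,-2) top-left  bias=+0
  edge (10, 4)→(14, 2): d=(4,-2) top-left  bias=+0
  edge (14, 2)→(12, 6): d=(-2,4) right/bottom  bias=-1
    (3,0)@(7, 1): e=[0,-18,30] → ·  [on edge]
    (4,1)@(9, 3): e=[0,-6,18] → ·  [on edge]
    (6,1)@(13, 3): e=[8,2,2] → █
    (7,1)@(15, 3): e=[12,6,-6] → ·
    (5,2)@(11, 5): e=[0,6,6] → █  [on edge]
    (6,2)@(13, 5): e=[4,10,-2] → ·
    (5,3)@(11, 7): e=[-4,14,2] → ·
    (6,3)@(13, 7): e=[0,18,-6] → ·  [on edge]
    (7,4)@(15, 9): e=[0,30,-18] → ·  [on edge]
  covered (2 px):
    · · · · · · · · · · · ·
    · · · · · · █ · · · · ·
    · · · · · █ · · · · · ·
    · · · · · · · · · · · ·
    · · · · · · · · · · · ·

Final: 21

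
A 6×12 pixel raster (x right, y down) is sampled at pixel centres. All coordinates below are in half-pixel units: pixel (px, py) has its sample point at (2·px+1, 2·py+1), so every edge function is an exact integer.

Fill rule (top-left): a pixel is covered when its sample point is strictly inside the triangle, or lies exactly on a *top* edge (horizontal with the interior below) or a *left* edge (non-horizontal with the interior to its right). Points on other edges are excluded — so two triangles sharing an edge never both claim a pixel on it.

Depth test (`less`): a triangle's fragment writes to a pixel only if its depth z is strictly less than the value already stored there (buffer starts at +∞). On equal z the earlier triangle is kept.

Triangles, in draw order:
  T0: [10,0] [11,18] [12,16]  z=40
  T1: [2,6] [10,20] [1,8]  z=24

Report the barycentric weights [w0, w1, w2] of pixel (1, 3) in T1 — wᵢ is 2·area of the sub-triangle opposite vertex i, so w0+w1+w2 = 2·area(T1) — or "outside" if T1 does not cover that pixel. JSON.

T0:
  2·area = 20  (B↔C swapped to make it positive)
  edge (10, 0)→(12, 16): d=(2,16) right/bottom  bias=-1
  edge (12, 16)→(11, 18): d=(-1,2) right/bottom  bias=-1
  edge (11, 18)→(10, 0): d=(-1,-18) top-left  bias=+0
    (5,4)@(11, 9): e=[2,9,9] → X
    (5,5)@(11, 11): e=[6,7,7] → X
    (5,6)@(11, 13): e=[10,5,5] → X
    (5,7)@(11, 15): e=[14,3,3] → X
    (5,8)@(11, 17): e=[18,1,1] → X
    (5,9)@(11, 19): e=[22,-1,-1] → .
  covered (5 px):
    . . . . . .
    . . . . . .
    . . . . . .
    . . . . . .
    . . . . . X
    . . . . . X
    . . . . . X
    . . . . . X
    . . . . . X
    . . . . . .
    . . . . . .
    . . . . . .
T1:
  2·area = 30
  edge (2, 6)→(10, 20): d=(8,14) right/bottom  bias=-1
  edge (10, 20)→(1, 8): d=(-9,-12) top-left  bias=+0
  edge (1, 8)→(2, 6): d=(1,-2) top-left  bias=+0
    (1,4)@(3, 9): e=[10,15,5] → X
    (2,4)@(5, 9): e=[-18,39,9] → .
    (1,5)@(3, 11): e=[26,-3,7] → .
    (2,6)@(5, 13): e=[14,3,13] → X
    (3,6)@(7, 13): e=[-14,27,17] → .
    (2,7)@(5, 15): e=[30,-15,15] → .
    (3,7)@(7, 15): e=[2,9,19] → X
    (4,7)@(9, 15): e=[-26,33,23] → .
    (3,8)@(7, 17): e=[18,-9,21] → .
  covered (3 px):
    . . . . . .
    . . . . . .
    . . . . . .
    . . . . . .
    . X . . . .
    . . . . . .
    . . X . . .
    . . . X . .
    . . . . . .
    . . . . . .
    . . . . . .
    . . . . . .

Final: "outside"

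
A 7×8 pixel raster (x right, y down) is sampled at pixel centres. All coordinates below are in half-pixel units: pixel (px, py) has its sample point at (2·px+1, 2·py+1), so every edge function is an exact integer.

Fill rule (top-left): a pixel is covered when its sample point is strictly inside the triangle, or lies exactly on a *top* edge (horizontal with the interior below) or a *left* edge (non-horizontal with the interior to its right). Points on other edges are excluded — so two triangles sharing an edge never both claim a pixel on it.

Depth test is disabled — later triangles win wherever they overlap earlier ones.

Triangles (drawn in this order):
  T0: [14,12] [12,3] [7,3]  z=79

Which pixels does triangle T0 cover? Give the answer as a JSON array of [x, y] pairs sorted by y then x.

T0:
  2·area = 45  (B↔C swapped to make it positive)
  edge (14, 12)→(7, 3): d=(-7,-9) top-left  bias=+0
  edge (7, 3)→(12, 3): d=(5,0) top-left  bias=+0
  edge (12, 3)→(14, 12): d=(2,9) right/bottom  bias=-1
    (0,1)@(1, 3): e=[-54,0,99] → ·  [on edge]
    (1,1)@(3, 3): e=[-36,0,81] → ·  [on edge]
    (2,1)@(5, 3): e=[-18,0,63] → ·  [on edge]
    (3,1)@(7, 3): e=[0,0,45] → █  [on edge]
    (4,1)@(9, 3): e=[18,0,27] → █  [on edge]
    (5,1)@(11, 3): e=[36,0,9] → █  [on edge]
    (6,1)@(13, 3): e=[54,0,-9] → ·  [on edge]
    (3,2)@(7, 5): e=[-14,10,49] → ·
    (4,2)@(9, 5): e=[4,10,31] → █
    (6,2)@(13, 5): e=[40,10,-5] → ·
    (4,3)@(9, 7): e=[-10,20,35] → ·
    (5,3)@(11, 7): e=[8,20,17] → █
  covered (7 px):
    · · · · · · ·
    · · · █ █ █ ·
    · · · · █ █ ·
    · · · · · █ ·
    · · · · · · █
    · · · · · · ·
    · · · · · · ·
    · · · · · · ·

Answer: [[3,1],[4,1],[5,1],[4,2],[5,2],[5,3],[6,4]]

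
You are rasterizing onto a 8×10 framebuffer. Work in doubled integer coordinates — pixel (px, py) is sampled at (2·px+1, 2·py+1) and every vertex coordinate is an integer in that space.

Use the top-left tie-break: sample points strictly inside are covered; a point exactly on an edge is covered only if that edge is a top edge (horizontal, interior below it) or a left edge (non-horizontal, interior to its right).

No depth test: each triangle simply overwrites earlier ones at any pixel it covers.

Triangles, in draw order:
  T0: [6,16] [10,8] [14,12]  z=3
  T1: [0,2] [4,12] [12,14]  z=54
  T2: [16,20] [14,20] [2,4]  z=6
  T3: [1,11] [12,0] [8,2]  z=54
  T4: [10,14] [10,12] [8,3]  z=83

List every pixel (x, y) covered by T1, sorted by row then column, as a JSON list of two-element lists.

T0:
  2·area = 48
  edge (6, 16)→(10, 8): d=(4,-8) top-left  bias=+0
  edge (10, 8)→(14, 12): d=(4,4) right/bottom  bias=-1
  edge (14, 12)→(6, 16): d=(-8,4) right/bottom  bias=-1
    (1,0)@(3, 1): e=[-84,0,132] → .  [on edge]
    (2,1)@(5, 3): e=[-60,0,108] → .  [on edge]
    (3,2)@(7, 5): e=[-36,0,84] → .  [on edge]
    (4,3)@(9, 7): e=[-12,0,60] → .  [on edge]
    (5,4)@(11, 9): e=[12,0,36] → .  [on edge]
    (4,5)@(9, 11): e=[4,16,28] → X
    (5,5)@(11, 11): e=[20,8,20] → X
    (6,5)@(13, 11): e=[36,0,12] → .  [on edge]
    (4,6)@(9, 13): e=[12,24,12] → X
    (6,6)@(13, 13): e=[44,8,-4] → .
    (7,6)@(15, 13): e=[60,0,-12] → .  [on edge]
    (3,7)@(7, 15): e=[4,40,4] → X
  covered (5 px):
    . . . . . . . .
    . . . . . . . .
    . . . . . . . .
    . . . . . . . .
    . . . . . . . .
    . . . . X X . .
    . . . . X X . .
    . . . X . . . .
    . . . . . . . .
    . . . . . . . .
T1:
  2·area = 72  (B↔C swapped to make it positive)
  edge (0, 2)→(12, 14): d=(12,12) right/bottom  bias=-1
  edge (12, 14)→(4, 12): d=(-8,-2) top-left  bias=+0
  edge (4, 12)→(0, 2): d=(-4,-10) top-left  bias=+0
    (0,1)@(1, 3): e=[0,66,6] → .  [on edge]
    (1,2)@(3, 5): e=[0,54,18] → .  [on edge]
    (1,3)@(3, 7): e=[24,38,10] → X
    (2,3)@(5, 7): e=[0,42,30] → .  [on edge]
    (1,4)@(3, 9): e=[48,22,2] → X
    (2,4)@(5, 9): e=[24,26,22] → X
    (3,4)@(7, 9): e=[0,30,42] → .  [on edge]
    (1,5)@(3, 11): e=[72,6,-6] → .
    (2,5)@(5, 11): e=[48,10,14] → X
    (3,5)@(7, 11): e=[24,14,34] → X
    (4,5)@(9, 11): e=[0,18,54] → .  [on edge]
    (2,6)@(5, 13): e=[72,-6,6] → .
    (5,6)@(11, 13): e=[0,6,66] → .  [on edge]
    (6,7)@(13, 15): e=[0,-6,78] → .  [on edge]
    (7,8)@(15, 17): e=[0,-18,90] → .  [on edge]
  covered (6 px):
    . . . . . . . .
    . . . . . . . .
    . . . . . . . .
    . X . . . . . .
    . X X . . . . .
    . . X X . . . .
    . . . . X . . .
    . . . . . . . .
    . . . . . . . .
    . . . . . . . .
T2:
  2·area = 32
  edge (16, 20)→(14, 20): d=(-2,0) right/bottom  bias=-1
  edge (14, 20)→(2, 4): d=(-12,-16) top-left  bias=+0
  edge (2, 4)→(16, 20): d=(14,16) right/bottom  bias=-1
    (4,6)@(9, 13): e=[14,4,14] → X
    (5,6)@(11, 13): e=[14,36,-18] → .
    (4,7)@(9, 15): e=[10,-20,42] → .
    (5,7)@(11, 15): e=[10,12,10] → X
    (6,7)@(13, 15): e=[10,44,-22] → .
    (5,8)@(11, 17): e=[6,-12,38] → .
    (6,8)@(13, 17): e=[6,20,6] → X
    (7,8)@(15, 17): e=[6,52,-26] → .
    (6,9)@(13, 19): e=[2,-4,34] → .
    (7,9)@(15, 19): e=[2,28,2] → X
  covered (4 px):
    . . . . . . . .
    . . . . . . . .
    . . . . . . . .
    . . . . . . . .
    . . . . . . . .
    . . . . . . . .
    . . . . X . . .
    . . . . . X . .
    . . . . . . X .
    . . . . . . . X
T3:
  2·area = 22  (B↔C swapped to make it positive)
  edge (1, 11)→(8, 2): d=(7,-9) top-left  bias=+0
  edge (8, 2)→(12, 0): d=(4,-2) top-left  bias=+0
  edge (12, 0)→(1, 11): d=(-11,11) right/bottom  bias=-1
    (5,0)@(11, 1): e=[20,2,0] → .  [on edge]
    (4,1)@(9, 3): e=[16,6,0] → .  [on edge]
    (3,2)@(7, 5): e=[12,10,0] → .  [on edge]
    (2,3)@(5, 7): e=[8,14,0] → .  [on edge]
    (1,4)@(3, 9): e=[4,18,0] → .  [on edge]
    (0,5)@(1, 11): e=[0,22,0] → .  [on edge]
  covered (0 px):
    . . . . . . . .
    . . . . . . . .
    . . . . . . . .
    . . . . . . . .
    . . . . . . . .
    . . . . . . . .
    . . . . . . . .
    . . . . . . . .
    . . . . . . . .
    . . . . . . . .
T4:
  2·area = 4  (B↔C swapped to make it positive)
  edge (10, 14)→(8, 3): d=(-2,-11) top-left  bias=+0
  edge (8, 3)→(10, 12): d=(2,9) right/bottom  bias=-1
  edge (10, 12)→(10, 14): d=(0,2) right/bottom  bias=-1
  covered (0 px):
    . . . . . . . .
    . . . . . . . .
    . . . . . . . .
    . . . . . . . .
    . . . . . . . .
    . . . . . . . .
    . . . . . . . .
    . . . . . . . .
    . . . . . . . .
    . . . . . . . .

Final: [[1,3],[1,4],[2,4],[2,5],[3,5],[4,6]]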